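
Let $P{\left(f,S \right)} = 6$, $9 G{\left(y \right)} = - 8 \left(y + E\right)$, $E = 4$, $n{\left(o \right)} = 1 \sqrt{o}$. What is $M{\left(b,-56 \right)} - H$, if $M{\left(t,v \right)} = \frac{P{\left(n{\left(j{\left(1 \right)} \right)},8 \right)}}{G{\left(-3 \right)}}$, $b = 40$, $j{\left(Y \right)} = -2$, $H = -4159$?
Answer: $\frac{16609}{4} \approx 4152.3$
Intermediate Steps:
$n{\left(o \right)} = \sqrt{o}$
$G{\left(y \right)} = - \frac{32}{9} - \frac{8 y}{9}$ ($G{\left(y \right)} = \frac{\left(-8\right) \left(y + 4\right)}{9} = \frac{\left(-8\right) \left(4 + y\right)}{9} = \frac{-32 - 8 y}{9} = - \frac{32}{9} - \frac{8 y}{9}$)
$M{\left(t,v \right)} = - \frac{27}{4}$ ($M{\left(t,v \right)} = \frac{6}{- \frac{32}{9} - - \frac{8}{3}} = \frac{6}{- \frac{32}{9} + \frac{8}{3}} = \frac{6}{- \frac{8}{9}} = 6 \left(- \frac{9}{8}\right) = - \frac{27}{4}$)
$M{\left(b,-56 \right)} - H = - \frac{27}{4} - -4159 = - \frac{27}{4} + 4159 = \frac{16609}{4}$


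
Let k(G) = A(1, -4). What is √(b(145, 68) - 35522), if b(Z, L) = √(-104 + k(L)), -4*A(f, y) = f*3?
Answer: √(-142088 + 2*I*√419)/2 ≈ 0.027152 + 188.47*I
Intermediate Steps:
A(f, y) = -3*f/4 (A(f, y) = -f*3/4 = -3*f/4)
k(G) = -¾ (k(G) = -¾*1 = -¾)
b(Z, L) = I*√419/2 (b(Z, L) = √(-104 - ¾) = √(-419/4) = I*√419/2)
√(b(145, 68) - 35522) = √(I*√419/2 - 35522) = √(-35522 + I*√419/2)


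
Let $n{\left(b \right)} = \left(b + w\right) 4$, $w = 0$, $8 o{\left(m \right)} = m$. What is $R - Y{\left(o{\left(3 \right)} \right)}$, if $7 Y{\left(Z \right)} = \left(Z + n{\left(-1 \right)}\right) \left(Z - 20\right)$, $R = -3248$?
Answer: $- \frac{1459657}{448} \approx -3258.2$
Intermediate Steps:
$o{\left(m \right)} = \frac{m}{8}$
$n{\left(b \right)} = 4 b$ ($n{\left(b \right)} = \left(b + 0\right) 4 = b 4 = 4 b$)
$Y{\left(Z \right)} = \frac{\left(-20 + Z\right) \left(-4 + Z\right)}{7}$ ($Y{\left(Z \right)} = \frac{\left(Z + 4 \left(-1\right)\right) \left(Z - 20\right)}{7} = \frac{\left(Z - 4\right) \left(-20 + Z\right)}{7} = \frac{\left(-4 + Z\right) \left(-20 + Z\right)}{7} = \frac{\left(-20 + Z\right) \left(-4 + Z\right)}{7}$)
$R - Y{\left(o{\left(3 \right)} \right)} = -3248 - \left(\frac{80}{7} - \frac{24 \cdot \frac{1}{8} \cdot 3}{7} + \frac{\left(\frac{1}{8} \cdot 3\right)^{2}}{7}\right) = -3248 - \left(\frac{80}{7} - \frac{9}{7} + \frac{\left(\frac{3}{8}\right)^{2}}{7}\right) = -3248 - \left(\frac{80}{7} - \frac{9}{7} + \frac{1}{7} \cdot \frac{9}{64}\right) = -3248 - \left(\frac{80}{7} - \frac{9}{7} + \frac{9}{448}\right) = -3248 - \frac{4553}{448} = - \frac{1459657}{448}$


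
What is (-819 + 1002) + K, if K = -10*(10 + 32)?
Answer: -237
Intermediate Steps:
K = -420 (K = -10*42 = -420)
(-819 + 1002) + K = (-819 + 1002) - 420 = 183 - 420 = -237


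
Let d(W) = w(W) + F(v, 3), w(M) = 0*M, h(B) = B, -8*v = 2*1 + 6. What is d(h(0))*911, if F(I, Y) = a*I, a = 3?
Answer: -2733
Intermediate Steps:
v = -1 (v = -(2*1 + 6)/8 = -(2 + 6)/8 = -⅛*8 = -1)
w(M) = 0
F(I, Y) = 3*I
d(W) = -3 (d(W) = 0 + 3*(-1) = 0 - 3 = -3)
d(h(0))*911 = -3*911 = -2733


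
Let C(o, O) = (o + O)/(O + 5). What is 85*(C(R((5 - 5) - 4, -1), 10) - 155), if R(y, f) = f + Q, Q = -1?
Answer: -39389/3 ≈ -13130.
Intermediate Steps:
R(y, f) = -1 + f (R(y, f) = f - 1 = -1 + f)
C(o, O) = (O + o)/(5 + O)
85*(C(R((5 - 5) - 4, -1), 10) - 155) = 85*((10 + (-1 - 1))/(5 + 10) - 155) = 85*((10 - 2)/15 - 155) = 85*((1/15)*8 - 155) = 85*(8/15 - 155) = 85*(-2317/15) = -39389/3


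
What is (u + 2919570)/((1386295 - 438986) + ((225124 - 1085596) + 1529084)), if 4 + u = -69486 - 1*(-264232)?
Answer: 3114312/1615921 ≈ 1.9273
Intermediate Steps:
u = 194742 (u = -4 + (-69486 - 1*(-264232)) = -4 + (-69486 + 264232) = -4 + 194746 = 194742)
(u + 2919570)/((1386295 - 438986) + ((225124 - 1085596) + 1529084)) = (194742 + 2919570)/((1386295 - 438986) + ((225124 - 1085596) + 1529084)) = 3114312/(947309 + (-860472 + 1529084)) = 3114312/(947309 + 668612) = 3114312/1615921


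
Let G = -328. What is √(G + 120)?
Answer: 4*I*√13 ≈ 14.422*I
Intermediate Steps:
√(G + 120) = √(-328 + 120) = √(-208) = 4*I*√13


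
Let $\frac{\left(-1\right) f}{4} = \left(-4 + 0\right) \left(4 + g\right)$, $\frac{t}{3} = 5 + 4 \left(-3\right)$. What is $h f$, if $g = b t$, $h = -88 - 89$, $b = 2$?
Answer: $107616$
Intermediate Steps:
$t = -21$ ($t = 3 \left(5 + 4 \left(-3\right)\right) = 3 \left(5 - 12\right) = 3 \left(-7\right) = -21$)
$h = -177$ ($h = -88 - 89 = -177$)
$g = -42$ ($g = 2 \left(-21\right) = -42$)
$f = -608$ ($f = - 4 \left(-4 + 0\right) \left(4 - 42\right) = - 4 \left(\left(-4\right) \left(-38\right)\right) = \left(-4\right) 152 = -608$)
$h f = \left(-177\right) \left(-608\right) = 107616$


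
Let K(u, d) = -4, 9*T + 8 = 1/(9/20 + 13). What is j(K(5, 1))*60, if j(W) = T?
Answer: -42640/807 ≈ -52.838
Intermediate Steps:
T = -2132/2421 (T = -8/9 + 1/(9*(9/20 + 13)) = -8/9 + 1/(9*(269/20)) = -8/9 + (1/9)*(20/269) = -8/9 + 20/2421 = -2132/2421 ≈ -0.88063)
j(W) = -2132/2421
j(K(5, 1))*60 = -2132/2421*60 = -42640/807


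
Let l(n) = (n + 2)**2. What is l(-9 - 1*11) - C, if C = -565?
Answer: 889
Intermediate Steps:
l(n) = (2 + n)**2
l(-9 - 1*11) - C = (2 + (-9 - 1*11))**2 - 1*(-565) = (2 + (-9 - 11))**2 + 565 = (2 - 20)**2 + 565 = (-18)**2 + 565 = 324 + 565 = 889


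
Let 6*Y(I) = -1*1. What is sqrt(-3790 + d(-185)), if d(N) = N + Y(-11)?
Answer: I*sqrt(143106)/6 ≈ 63.049*I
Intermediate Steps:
Y(I) = -1/6 (Y(I) = (-1*1)/6 = (1/6)*(-1) = -1/6)
d(N) = -1/6 + N (d(N) = N - 1/6 = -1/6 + N)
sqrt(-3790 + d(-185)) = sqrt(-3790 + (-1/6 - 185)) = sqrt(-3790 - 1111/6) = sqrt(-23851/6) = I*sqrt(143106)/6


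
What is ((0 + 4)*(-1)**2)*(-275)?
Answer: -1100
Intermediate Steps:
((0 + 4)*(-1)**2)*(-275) = (4*1)*(-275) = 4*(-275) = -1100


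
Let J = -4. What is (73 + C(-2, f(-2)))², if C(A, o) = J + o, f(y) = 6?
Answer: 5625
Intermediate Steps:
C(A, o) = -4 + o
(73 + C(-2, f(-2)))² = (73 + (-4 + 6))² = (73 + 2)² = 75² = 5625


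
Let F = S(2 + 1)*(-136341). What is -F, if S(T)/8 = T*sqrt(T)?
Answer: 3272184*sqrt(3) ≈ 5.6676e+6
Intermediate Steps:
S(T) = 8*T**(3/2) (S(T) = 8*(T*sqrt(T)) = 8*T**(3/2))
F = -3272184*sqrt(3) (F = (8*(2 + 1)**(3/2))*(-136341) = (8*3**(3/2))*(-136341) = (8*(3*sqrt(3)))*(-136341) = (24*sqrt(3))*(-136341) = -3272184*sqrt(3) ≈ -5.6676e+6)
-F = -(-3272184)*sqrt(3) = 3272184*sqrt(3)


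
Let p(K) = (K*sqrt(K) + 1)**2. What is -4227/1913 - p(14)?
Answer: -5255412/1913 - 28*sqrt(14) ≈ -2852.0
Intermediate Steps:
p(K) = (1 + K**(3/2))**2 (p(K) = (K**(3/2) + 1)**2 = (1 + K**(3/2))**2)
-4227/1913 - p(14) = -4227/1913 - (1 + 14**(3/2))**2 = -4227*1/1913 - (1 + 14*sqrt(14))**2 = -4227/1913 - (1 + 14*sqrt(14))**2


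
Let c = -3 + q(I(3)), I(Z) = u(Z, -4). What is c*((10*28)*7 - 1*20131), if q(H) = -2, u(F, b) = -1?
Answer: 90855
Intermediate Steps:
I(Z) = -1
c = -5 (c = -3 - 2 = -5)
c*((10*28)*7 - 1*20131) = -5*((10*28)*7 - 1*20131) = -5*(280*7 - 20131) = -5*(1960 - 20131) = -5*(-18171) = 90855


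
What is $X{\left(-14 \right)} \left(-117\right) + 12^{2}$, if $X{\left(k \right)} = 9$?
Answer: $-909$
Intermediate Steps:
$X{\left(-14 \right)} \left(-117\right) + 12^{2} = 9 \left(-117\right) + 12^{2} = -1053 + 144 = -909$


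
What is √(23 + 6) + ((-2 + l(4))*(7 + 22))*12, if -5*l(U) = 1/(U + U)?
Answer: -7047/10 + √29 ≈ -699.31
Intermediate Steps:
l(U) = -1/(10*U) (l(U) = -1/(5*(U + U)) = -1/(2*U)/5 = -1/(10*U))
√(23 + 6) + ((-2 + l(4))*(7 + 22))*12 = √(23 + 6) + ((-2 - ⅒/4)*(7 + 22))*12 = √29 + ((-2 - ⅒*¼)*29)*12 = √29 + ((-2 - 1/40)*29)*12 = √29 - 81/40*29*12 = √29 - 2349/40*12 = √29 - 7047/10 = -7047/10 + √29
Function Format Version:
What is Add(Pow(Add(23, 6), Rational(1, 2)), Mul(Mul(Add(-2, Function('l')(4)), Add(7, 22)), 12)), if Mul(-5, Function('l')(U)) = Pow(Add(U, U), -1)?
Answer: Add(Rational(-7047, 10), Pow(29, Rational(1, 2))) ≈ -699.31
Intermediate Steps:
Function('l')(U) = Mul(Rational(-1, 10), Pow(U, -1)) (Function('l')(U) = Mul(Rational(-1, 5), Pow(Add(U, U), -1)) = Mul(Rational(-1, 5), Pow(Mul(2, U), -1)) = Mul(Rational(-1, 5), Mul(Rational(1, 2), Pow(U, -1))) = Mul(Rational(-1, 10), Pow(U, -1)))
Add(Pow(Add(23, 6), Rational(1, 2)), Mul(Mul(Add(-2, Function('l')(4)), Add(7, 22)), 12)) = Add(Pow(Add(23, 6), Rational(1, 2)), Mul(Mul(Add(-2, Mul(Rational(-1, 10), Pow(4, -1))), Add(7, 22)), 12)) = Add(Pow(29, Rational(1, 2)), Mul(Mul(Add(-2, Mul(Rational(-1, 10), Rational(1, 4))), 29), 12)) = Add(Pow(29, Rational(1, 2)), Mul(Mul(Add(-2, Rational(-1, 40)), 29), 12)) = Add(Pow(29, Rational(1, 2)), Mul(Mul(Rational(-81, 40), 29), 12)) = Add(Pow(29, Rational(1, 2)), Mul(Rational(-2349, 40), 12)) = Add(Pow(29, Rational(1, 2)), Rational(-7047, 10)) = Add(Rational(-7047, 10), Pow(29, Rational(1, 2)))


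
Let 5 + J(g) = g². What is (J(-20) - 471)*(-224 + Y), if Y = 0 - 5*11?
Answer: 21204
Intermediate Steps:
J(g) = -5 + g²
Y = -55 (Y = 0 - 55 = -55)
(J(-20) - 471)*(-224 + Y) = ((-5 + (-20)²) - 471)*(-224 - 55) = ((-5 + 400) - 471)*(-279) = (395 - 471)*(-279) = -76*(-279) = 21204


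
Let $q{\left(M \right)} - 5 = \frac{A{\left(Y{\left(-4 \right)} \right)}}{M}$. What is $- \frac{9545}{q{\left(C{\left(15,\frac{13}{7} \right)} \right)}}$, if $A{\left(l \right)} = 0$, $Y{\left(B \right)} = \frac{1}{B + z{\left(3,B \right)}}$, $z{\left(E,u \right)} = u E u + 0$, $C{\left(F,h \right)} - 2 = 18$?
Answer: $-1909$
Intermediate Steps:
$C{\left(F,h \right)} = 20$ ($C{\left(F,h \right)} = 2 + 18 = 20$)
$z{\left(E,u \right)} = E u^{2}$ ($z{\left(E,u \right)} = E u u + 0 = E u^{2} + 0 = E u^{2}$)
$Y{\left(B \right)} = \frac{1}{B + 3 B^{2}}$
$q{\left(M \right)} = 5$ ($q{\left(M \right)} = 5 + \frac{0}{M} = 5 + 0 = 5$)
$- \frac{9545}{q{\left(C{\left(15,\frac{13}{7} \right)} \right)}} = - \frac{9545}{5} = \left(-9545\right) \frac{1}{5} = -1909$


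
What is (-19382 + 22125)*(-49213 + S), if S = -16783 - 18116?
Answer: -230719216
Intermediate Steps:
S = -34899
(-19382 + 22125)*(-49213 + S) = (-19382 + 22125)*(-49213 - 34899) = 2743*(-84112) = -230719216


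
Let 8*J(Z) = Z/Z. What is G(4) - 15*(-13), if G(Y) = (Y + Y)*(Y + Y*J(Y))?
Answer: 231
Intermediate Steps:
J(Z) = ⅛ (J(Z) = (Z/Z)/8 = (⅛)*1 = ⅛)
G(Y) = 9*Y²/4 (G(Y) = (Y + Y)*(Y + Y*(⅛)) = (2*Y)*(Y + Y/8) = (2*Y)*(9*Y/8) = 9*Y²/4)
G(4) - 15*(-13) = (9/4)*4² - 15*(-13) = (9/4)*16 + 195 = 36 + 195 = 231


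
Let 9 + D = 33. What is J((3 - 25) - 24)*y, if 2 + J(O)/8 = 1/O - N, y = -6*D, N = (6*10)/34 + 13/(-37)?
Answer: 57249216/14467 ≈ 3957.2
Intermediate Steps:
D = 24 (D = -9 + 33 = 24)
N = 889/629 (N = 60*(1/34) + 13*(-1/37) = 30/17 - 13/37 = 889/629 ≈ 1.4134)
y = -144 (y = -6*24 = -144)
J(O) = -17176/629 + 8/O (J(O) = -16 + 8*(1/O - 1*889/629) = -16 + 8*(1/O - 889/629) = -16 + 8*(-889/629 + 1/O) = -16 + (-7112/629 + 8/O) = -17176/629 + 8/O)
J((3 - 25) - 24)*y = (-17176/629 + 8/((3 - 25) - 24))*(-144) = (-17176/629 + 8/(-22 - 24))*(-144) = (-17176/629 + 8/(-46))*(-144) = (-17176/629 + 8*(-1/46))*(-144) = (-17176/629 - 4/23)*(-144) = -397564/14467*(-144) = 57249216/14467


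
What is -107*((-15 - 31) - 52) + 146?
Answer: 10632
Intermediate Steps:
-107*((-15 - 31) - 52) + 146 = -107*(-46 - 52) + 146 = -107*(-98) + 146 = 10486 + 146 = 10632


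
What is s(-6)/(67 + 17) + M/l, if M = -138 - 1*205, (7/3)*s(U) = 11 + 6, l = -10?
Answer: 33699/980 ≈ 34.387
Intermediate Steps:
s(U) = 51/7 (s(U) = 3*(11 + 6)/7 = (3/7)*17 = 51/7)
M = -343 (M = -138 - 205 = -343)
s(-6)/(67 + 17) + M/l = 51/(7*(67 + 17)) - 343/(-10) = (51/7)/84 - 343*(-⅒) = (51/7)*(1/84) + 343/10 = 17/196 + 343/10 = 33699/980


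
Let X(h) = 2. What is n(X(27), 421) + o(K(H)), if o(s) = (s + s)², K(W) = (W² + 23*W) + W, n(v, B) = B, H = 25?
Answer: 6002921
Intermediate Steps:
K(W) = W² + 24*W
o(s) = 4*s² (o(s) = (2*s)² = 4*s²)
n(X(27), 421) + o(K(H)) = 421 + 4*(25*(24 + 25))² = 421 + 4*(25*49)² = 421 + 4*1225² = 421 + 4*1500625 = 421 + 6002500 = 6002921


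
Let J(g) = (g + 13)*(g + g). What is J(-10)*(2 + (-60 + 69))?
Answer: -660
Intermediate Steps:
J(g) = 2*g*(13 + g) (J(g) = (13 + g)*(2*g) = 2*g*(13 + g))
J(-10)*(2 + (-60 + 69)) = (2*(-10)*(13 - 10))*(2 + (-60 + 69)) = (2*(-10)*3)*(2 + 9) = -60*11 = -660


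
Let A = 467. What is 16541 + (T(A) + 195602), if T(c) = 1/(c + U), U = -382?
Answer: 18032156/85 ≈ 2.1214e+5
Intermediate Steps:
T(c) = 1/(-382 + c) (T(c) = 1/(c - 382) = 1/(-382 + c))
16541 + (T(A) + 195602) = 16541 + (1/(-382 + 467) + 195602) = 16541 + (1/85 + 195602) = 16541 + 16626171/85 = 18032156/85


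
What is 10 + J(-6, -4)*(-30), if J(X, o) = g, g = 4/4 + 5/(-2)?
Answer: 55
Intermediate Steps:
g = -3/2 (g = 4*(1/4) + 5*(-1/2) = 1 - 5/2 = -3/2 ≈ -1.5000)
J(X, o) = -3/2
10 + J(-6, -4)*(-30) = 10 - 3/2*(-30) = 10 + 45 = 55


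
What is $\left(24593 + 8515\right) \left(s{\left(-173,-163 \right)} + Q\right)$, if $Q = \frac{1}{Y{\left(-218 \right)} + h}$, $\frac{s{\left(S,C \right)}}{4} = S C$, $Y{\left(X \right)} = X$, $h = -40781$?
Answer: $\frac{153108714204924}{40999} \approx 3.7345 \cdot 10^{9}$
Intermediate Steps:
$s{\left(S,C \right)} = 4 C S$ ($s{\left(S,C \right)} = 4 S C = 4 C S$)
$Q = - \frac{1}{40999}$ ($Q = \frac{1}{-218 - 40781} = \frac{1}{-40999} = - \frac{1}{40999} \approx -2.4391 \cdot 10^{-5}$)
$\left(24593 + 8515\right) \left(s{\left(-173,-163 \right)} + Q\right) = \left(24593 + 8515\right) \left(4 \left(-163\right) \left(-173\right) - \frac{1}{40999}\right) = 33108 \left(112796 - \frac{1}{40999}\right) = 33108 \cdot \frac{4624523203}{40999} = \frac{153108714204924}{40999}$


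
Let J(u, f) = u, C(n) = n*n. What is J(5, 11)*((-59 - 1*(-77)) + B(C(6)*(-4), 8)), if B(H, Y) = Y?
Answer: 130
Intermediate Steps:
C(n) = n²
J(5, 11)*((-59 - 1*(-77)) + B(C(6)*(-4), 8)) = 5*((-59 - 1*(-77)) + 8) = 5*((-59 + 77) + 8) = 5*(18 + 8) = 5*26 = 130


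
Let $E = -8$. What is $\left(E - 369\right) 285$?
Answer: $-107445$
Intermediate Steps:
$\left(E - 369\right) 285 = \left(-8 - 369\right) 285 = \left(-377\right) 285 = -107445$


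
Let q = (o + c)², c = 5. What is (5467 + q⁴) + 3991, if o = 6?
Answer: 214368339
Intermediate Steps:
q = 121 (q = (6 + 5)² = 11² = 121)
(5467 + q⁴) + 3991 = (5467 + 121⁴) + 3991 = (5467 + 214358881) + 3991 = 214364348 + 3991 = 214368339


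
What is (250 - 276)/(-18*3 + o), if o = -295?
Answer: 26/349 ≈ 0.074499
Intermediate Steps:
(250 - 276)/(-18*3 + o) = (250 - 276)/(-18*3 - 295) = -26/(-54 - 295) = -26/(-349) = -26*(-1/349) = 26/349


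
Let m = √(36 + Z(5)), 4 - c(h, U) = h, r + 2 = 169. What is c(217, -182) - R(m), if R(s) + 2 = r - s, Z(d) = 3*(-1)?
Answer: -378 + √33 ≈ -372.26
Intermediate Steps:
Z(d) = -3
r = 167 (r = -2 + 169 = 167)
c(h, U) = 4 - h
m = √33 (m = √(36 - 3) = √33 ≈ 5.7446)
R(s) = 165 - s (R(s) = -2 + (167 - s) = 165 - s)
c(217, -182) - R(m) = (4 - 1*217) - (165 - √33) = (4 - 217) + (-165 + √33) = -213 + (-165 + √33) = -378 + √33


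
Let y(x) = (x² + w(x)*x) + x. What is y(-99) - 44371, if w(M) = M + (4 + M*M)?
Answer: -995563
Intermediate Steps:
w(M) = 4 + M + M² (w(M) = M + (4 + M²) = 4 + M + M²)
y(x) = x + x² + x*(4 + x + x²) (y(x) = (x² + (4 + x + x²)*x) + x = (x² + x*(4 + x + x²)) + x = x + x² + x*(4 + x + x²))
y(-99) - 44371 = -99*(5 + (-99)² + 2*(-99)) - 44371 = -99*(5 + 9801 - 198) - 44371 = -99*9608 - 44371 = -951192 - 44371 = -995563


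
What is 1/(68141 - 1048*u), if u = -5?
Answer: 1/73381 ≈ 1.3628e-5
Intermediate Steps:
1/(68141 - 1048*u) = 1/(68141 - 1048*(-5)) = 1/(68141 + 5240) = 1/73381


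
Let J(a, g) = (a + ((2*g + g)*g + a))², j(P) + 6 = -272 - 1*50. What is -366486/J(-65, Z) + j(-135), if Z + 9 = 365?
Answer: -23691323101019/72229643042 ≈ -328.00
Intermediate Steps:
Z = 356 (Z = -9 + 365 = 356)
j(P) = -328 (j(P) = -6 + (-272 - 1*50) = -6 + (-272 - 50) = -6 - 322 = -328)
J(a, g) = (2*a + 3*g²)² (J(a, g) = (a + ((3*g)*g + a))² = (a + (3*g² + a))² = (a + (a + 3*g²))² = (2*a + 3*g²)²)
-366486/J(-65, Z) + j(-135) = -366486/(2*(-65) + 3*356²)² - 328 = -366486/(-130 + 3*126736)² - 328 = -366486/(-130 + 380208)² - 328 = -366486/(380078²) - 328 = -366486/144459286084 - 328 = -366486*1/144459286084 - 328 = -183243/72229643042 - 328 = -23691323101019/72229643042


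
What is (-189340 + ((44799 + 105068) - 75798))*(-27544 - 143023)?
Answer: 19661428657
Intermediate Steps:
(-189340 + ((44799 + 105068) - 75798))*(-27544 - 143023) = (-189340 + (149867 - 75798))*(-170567) = (-189340 + 74069)*(-170567) = -115271*(-170567) = 19661428657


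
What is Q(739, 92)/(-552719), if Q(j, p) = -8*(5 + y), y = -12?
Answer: -56/552719 ≈ -0.00010132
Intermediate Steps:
Q(j, p) = 56 (Q(j, p) = -8*(5 - 12) = -8*(-7) = 56)
Q(739, 92)/(-552719) = 56/(-552719) = 56*(-1/552719) = -56/552719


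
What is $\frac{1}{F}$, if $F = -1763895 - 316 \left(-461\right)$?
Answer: $- \frac{1}{1618219} \approx -6.1796 \cdot 10^{-7}$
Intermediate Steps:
$F = -1618219$ ($F = -1763895 - -145676 = -1763895 + 145676 = -1618219$)
$\frac{1}{F} = \frac{1}{-1618219} = - \frac{1}{1618219}$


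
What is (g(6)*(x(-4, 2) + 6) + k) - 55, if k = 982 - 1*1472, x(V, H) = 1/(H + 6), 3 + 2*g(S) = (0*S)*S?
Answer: -8867/16 ≈ -554.19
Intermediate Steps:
g(S) = -3/2 (g(S) = -3/2 + ((0*S)*S)/2 = -3/2 + (0*S)/2 = -3/2 + (1/2)*0 = -3/2 + 0 = -3/2)
x(V, H) = 1/(6 + H)
k = -490 (k = 982 - 1472 = -490)
(g(6)*(x(-4, 2) + 6) + k) - 55 = (-3*(1/(6 + 2) + 6)/2 - 490) - 55 = (-3*(1/8 + 6)/2 - 490) - 55 = (-3/2*49/8 - 490) - 55 = (-147/16 - 490) - 55 = -7987/16 - 55 = -8867/16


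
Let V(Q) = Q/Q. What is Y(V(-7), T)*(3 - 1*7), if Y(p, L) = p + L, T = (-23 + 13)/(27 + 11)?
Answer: -56/19 ≈ -2.9474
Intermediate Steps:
V(Q) = 1
T = -5/19 (T = -10/38 = -10*1/38 = -5/19 ≈ -0.26316)
Y(p, L) = L + p
Y(V(-7), T)*(3 - 1*7) = (-5/19 + 1)*(3 - 1*7) = 14*(3 - 7)/19 = (14/19)*(-4) = -56/19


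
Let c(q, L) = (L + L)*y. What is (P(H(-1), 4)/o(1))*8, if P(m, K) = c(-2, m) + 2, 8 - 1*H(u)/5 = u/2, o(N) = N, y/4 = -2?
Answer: -5424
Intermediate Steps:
y = -8 (y = 4*(-2) = -8)
c(q, L) = -16*L (c(q, L) = (L + L)*(-8) = (2*L)*(-8) = -16*L)
H(u) = 40 - 5*u/2
P(m, K) = 2 - 16*m (P(m, K) = -16*m + 2 = 2 - 16*m)
(P(H(-1), 4)/o(1))*8 = ((2 - 16*(40 - 5/2*(-1)))/1)*8 = ((2 - 16*(40 + 5/2))*1)*8 = ((2 - 16*85/2)*1)*8 = ((2 - 680)*1)*8 = -678*1*8 = -678*8 = -5424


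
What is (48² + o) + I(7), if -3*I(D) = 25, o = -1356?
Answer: 2819/3 ≈ 939.67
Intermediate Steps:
I(D) = -25/3 (I(D) = -⅓*25 = -25/3)
(48² + o) + I(7) = (48² - 1356) - 25/3 = (2304 - 1356) - 25/3 = 948 - 25/3 = 2819/3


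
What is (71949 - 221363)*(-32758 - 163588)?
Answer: 29336841244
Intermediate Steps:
(71949 - 221363)*(-32758 - 163588) = -149414*(-196346) = 29336841244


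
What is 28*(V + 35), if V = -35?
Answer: 0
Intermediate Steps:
28*(V + 35) = 28*(-35 + 35) = 28*0 = 0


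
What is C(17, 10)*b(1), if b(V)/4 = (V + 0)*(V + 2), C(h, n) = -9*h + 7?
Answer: -1752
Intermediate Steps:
C(h, n) = 7 - 9*h
b(V) = 4*V*(2 + V) (b(V) = 4*((V + 0)*(V + 2)) = 4*(V*(2 + V)) = 4*V*(2 + V))
C(17, 10)*b(1) = (7 - 9*17)*(4*1*(2 + 1)) = (7 - 153)*(4*1*3) = -146*12 = -1752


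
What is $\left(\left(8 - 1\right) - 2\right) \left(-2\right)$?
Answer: $-10$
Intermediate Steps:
$\left(\left(8 - 1\right) - 2\right) \left(-2\right) = \left(7 - 2\right) \left(-2\right) = 5 \left(-2\right) = -10$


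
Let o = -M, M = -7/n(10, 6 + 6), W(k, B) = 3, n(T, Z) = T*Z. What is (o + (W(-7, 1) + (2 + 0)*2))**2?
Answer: 717409/14400 ≈ 49.820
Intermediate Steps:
M = -7/120 (M = -7*1/(10*(6 + 6)) = -7/(10*12) = -7/120 ≈ -0.058333)
o = 7/120 (o = -1*(-7/120) = 7/120 ≈ 0.058333)
(o + (W(-7, 1) + (2 + 0)*2))**2 = (7/120 + (3 + (2 + 0)*2))**2 = (7/120 + (3 + 2*2))**2 = (7/120 + (3 + 4))**2 = (7/120 + 7)**2 = (847/120)**2 = 717409/14400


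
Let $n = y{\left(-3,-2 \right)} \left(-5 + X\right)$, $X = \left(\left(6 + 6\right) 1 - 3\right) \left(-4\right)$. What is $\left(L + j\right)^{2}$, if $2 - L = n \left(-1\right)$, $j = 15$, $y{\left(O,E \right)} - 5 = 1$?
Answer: $52441$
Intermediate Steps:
$y{\left(O,E \right)} = 6$ ($y{\left(O,E \right)} = 5 + 1 = 6$)
$X = -36$ ($X = \left(12 \cdot 1 - 3\right) \left(-4\right) = \left(12 - 3\right) \left(-4\right) = 9 \left(-4\right) = -36$)
$n = -246$ ($n = 6 \left(-5 - 36\right) = 6 \left(-41\right) = -246$)
$L = -244$ ($L = 2 - \left(-246\right) \left(-1\right) = 2 - 246 = -244$)
$\left(L + j\right)^{2} = \left(-244 + 15\right)^{2} = \left(-229\right)^{2} = 52441$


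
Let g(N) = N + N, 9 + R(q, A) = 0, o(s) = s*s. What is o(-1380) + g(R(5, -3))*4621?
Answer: 1821222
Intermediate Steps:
o(s) = s**2
R(q, A) = -9 (R(q, A) = -9 + 0 = -9)
g(N) = 2*N
o(-1380) + g(R(5, -3))*4621 = (-1380)**2 + (2*(-9))*4621 = 1904400 - 18*4621 = 1904400 - 83178 = 1821222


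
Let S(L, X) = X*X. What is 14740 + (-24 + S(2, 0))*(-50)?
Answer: 15940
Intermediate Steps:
S(L, X) = X**2
14740 + (-24 + S(2, 0))*(-50) = 14740 + (-24 + 0**2)*(-50) = 14740 + (-24 + 0)*(-50) = 14740 - 24*(-50) = 14740 + 1200 = 15940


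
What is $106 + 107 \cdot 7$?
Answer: $855$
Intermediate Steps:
$106 + 107 \cdot 7 = 106 + 749 = 855$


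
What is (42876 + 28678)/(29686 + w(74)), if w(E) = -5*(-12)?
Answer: 35777/14873 ≈ 2.4055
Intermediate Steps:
w(E) = 60
(42876 + 28678)/(29686 + w(74)) = (42876 + 28678)/(29686 + 60) = 71554/29746 = 71554*(1/29746) = 35777/14873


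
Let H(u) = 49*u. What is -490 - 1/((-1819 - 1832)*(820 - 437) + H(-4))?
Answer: -685279209/1398529 ≈ -490.00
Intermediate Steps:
-490 - 1/((-1819 - 1832)*(820 - 437) + H(-4)) = -490 - 1/((-1819 - 1832)*(820 - 437) + 49*(-4)) = -490 - 1/(-3651*383 - 196) = -490 - 1/(-1398333 - 196) = -490 - 1/(-1398529) = -490 - 1*(-1/1398529) = -490 + 1/1398529 = -685279209/1398529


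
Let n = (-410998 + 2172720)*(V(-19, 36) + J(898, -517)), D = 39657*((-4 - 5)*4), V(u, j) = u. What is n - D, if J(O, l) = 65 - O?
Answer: -1499559492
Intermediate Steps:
D = -1427652 (D = 39657*(-9*4) = 39657*(-36) = -1427652)
n = -1500987144 (n = (-410998 + 2172720)*(-19 + (65 - 1*898)) = 1761722*(-19 + (65 - 898)) = 1761722*(-19 - 833) = 1761722*(-852) = -1500987144)
n - D = -1500987144 - 1*(-1427652) = -1500987144 + 1427652 = -1499559492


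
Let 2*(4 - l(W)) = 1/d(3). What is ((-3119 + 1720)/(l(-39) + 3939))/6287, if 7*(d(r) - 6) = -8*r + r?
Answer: -8394/148731559 ≈ -5.6437e-5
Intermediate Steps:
d(r) = 6 - r (d(r) = 6 + (-8*r + r)/7 = 6 + (-7*r)/7 = 6 - r)
l(W) = 23/6 (l(W) = 4 - 1/(2*(6 - 1*3)) = 4 - 1/(2*(6 - 3)) = 4 - ½/3 = 4 - ½*⅓ = 4 - ⅙ = 23/6)
((-3119 + 1720)/(l(-39) + 3939))/6287 = ((-3119 + 1720)/(23/6 + 3939))/6287 = -1399/23657/6*(1/6287) = -1399*6/23657*(1/6287) = -8394/23657*1/6287 = -8394/148731559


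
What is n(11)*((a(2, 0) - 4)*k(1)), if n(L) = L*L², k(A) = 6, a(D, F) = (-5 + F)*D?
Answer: -111804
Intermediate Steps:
a(D, F) = D*(-5 + F)
n(L) = L³
n(11)*((a(2, 0) - 4)*k(1)) = 11³*((2*(-5 + 0) - 4)*6) = 1331*((2*(-5) - 4)*6) = 1331*((-10 - 4)*6) = 1331*(-14*6) = 1331*(-84) = -111804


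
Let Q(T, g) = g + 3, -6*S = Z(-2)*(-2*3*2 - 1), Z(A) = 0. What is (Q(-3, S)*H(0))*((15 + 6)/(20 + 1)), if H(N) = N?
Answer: 0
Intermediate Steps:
S = 0 (S = -0*(-2*3*2 - 1) = -0*(-6*2 - 1) = -0*(-12 - 1) = -0*(-13) = -1/6*0 = 0)
Q(T, g) = 3 + g
(Q(-3, S)*H(0))*((15 + 6)/(20 + 1)) = ((3 + 0)*0)*((15 + 6)/(20 + 1)) = (3*0)*(21/21) = 0*(21*(1/21)) = 0*1 = 0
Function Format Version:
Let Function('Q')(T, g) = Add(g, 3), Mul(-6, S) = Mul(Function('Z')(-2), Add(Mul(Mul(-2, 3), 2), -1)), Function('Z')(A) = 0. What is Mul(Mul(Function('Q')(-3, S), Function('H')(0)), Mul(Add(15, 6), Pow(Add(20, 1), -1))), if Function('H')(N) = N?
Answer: 0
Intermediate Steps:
S = 0 (S = Mul(Rational(-1, 6), Mul(0, Add(Mul(Mul(-2, 3), 2), -1))) = Mul(Rational(-1, 6), Mul(0, Add(Mul(-6, 2), -1))) = Mul(Rational(-1, 6), Mul(0, Add(-12, -1))) = Mul(Rational(-1, 6), Mul(0, -13)) = Mul(Rational(-1, 6), 0) = 0)
Function('Q')(T, g) = Add(3, g)
Mul(Mul(Function('Q')(-3, S), Function('H')(0)), Mul(Add(15, 6), Pow(Add(20, 1), -1))) = Mul(Mul(Add(3, 0), 0), Mul(Add(15, 6), Pow(Add(20, 1), -1))) = Mul(Mul(3, 0), Mul(21, Pow(21, -1))) = Mul(0, Mul(21, Rational(1, 21))) = Mul(0, 1) = 0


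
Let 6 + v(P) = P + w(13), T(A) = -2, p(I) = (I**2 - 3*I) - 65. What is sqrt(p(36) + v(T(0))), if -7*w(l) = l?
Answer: 4*sqrt(3409)/7 ≈ 33.364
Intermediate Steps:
w(l) = -l/7
p(I) = -65 + I**2 - 3*I
v(P) = -55/7 + P (v(P) = -6 + (P - 1/7*13) = -6 + (P - 13/7) = -6 + (-13/7 + P) = -55/7 + P)
sqrt(p(36) + v(T(0))) = sqrt((-65 + 36**2 - 3*36) + (-55/7 - 2)) = sqrt((-65 + 1296 - 108) - 69/7) = sqrt(1123 - 69/7) = sqrt(7792/7) = 4*sqrt(3409)/7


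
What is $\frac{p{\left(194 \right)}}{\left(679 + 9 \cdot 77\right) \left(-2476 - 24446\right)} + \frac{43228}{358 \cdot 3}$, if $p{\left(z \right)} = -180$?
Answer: $\frac{66529672403}{1652930034} \approx 40.25$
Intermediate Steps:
$\frac{p{\left(194 \right)}}{\left(679 + 9 \cdot 77\right) \left(-2476 - 24446\right)} + \frac{43228}{358 \cdot 3} = - \frac{180}{\left(679 + 9 \cdot 77\right) \left(-2476 - 24446\right)} + \frac{43228}{358 \cdot 3} = - \frac{180}{\left(679 + 693\right) \left(-26922\right)} + \frac{43228}{1074} = - \frac{180}{1372 \left(-26922\right)} + 43228 \cdot \frac{1}{1074} = - \frac{180}{-36936984} + \frac{21614}{537} = \left(-180\right) \left(- \frac{1}{36936984}\right) + \frac{21614}{537} = \frac{15}{3078082} + \frac{21614}{537} = \frac{66529672403}{1652930034}$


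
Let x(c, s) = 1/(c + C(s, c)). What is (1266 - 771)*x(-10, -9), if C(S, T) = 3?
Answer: -495/7 ≈ -70.714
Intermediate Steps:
x(c, s) = 1/(3 + c) (x(c, s) = 1/(c + 3) = 1/(3 + c))
(1266 - 771)*x(-10, -9) = (1266 - 771)/(3 - 10) = 495/(-7) = 495*(-⅐) = -495/7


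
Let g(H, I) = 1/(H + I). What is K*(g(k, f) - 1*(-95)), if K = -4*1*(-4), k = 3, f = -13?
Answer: 7592/5 ≈ 1518.4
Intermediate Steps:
K = 16 (K = -4*(-4) = 16)
K*(g(k, f) - 1*(-95)) = 16*(1/(3 - 13) - 1*(-95)) = 16*(1/(-10) + 95) = 16*(-1/10 + 95) = 16*(949/10) = 7592/5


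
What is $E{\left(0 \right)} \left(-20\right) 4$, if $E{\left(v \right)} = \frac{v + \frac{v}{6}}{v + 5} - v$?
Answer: $0$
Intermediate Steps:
$E{\left(v \right)} = - v + \frac{7 v}{6 \left(5 + v\right)}$ ($E{\left(v \right)} = \frac{v + v \frac{1}{6}}{5 + v} - v = \frac{v + \frac{v}{6}}{5 + v} - v = \frac{\frac{7}{6} v}{5 + v} - v = \frac{7 v}{6 \left(5 + v\right)} - v = - v + \frac{7 v}{6 \left(5 + v\right)}$)
$E{\left(0 \right)} \left(-20\right) 4 = \left(-1\right) 0 \frac{1}{30 + 6 \cdot 0} \left(23 + 6 \cdot 0\right) \left(-20\right) 4 = \left(-1\right) 0 \frac{1}{30 + 0} \left(23 + 0\right) \left(-20\right) 4 = \left(-1\right) 0 \cdot \frac{1}{30} \cdot 23 \left(-20\right) 4 = 0 \left(-20\right) 4 = 0 \cdot 4 = 0$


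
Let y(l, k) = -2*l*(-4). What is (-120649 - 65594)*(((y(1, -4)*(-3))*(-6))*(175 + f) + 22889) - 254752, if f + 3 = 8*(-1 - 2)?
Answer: -8232381595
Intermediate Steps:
f = -27 (f = -3 + 8*(-1 - 2) = -3 + 8*(-3) = -3 - 24 = -27)
y(l, k) = 8*l
(-120649 - 65594)*(((y(1, -4)*(-3))*(-6))*(175 + f) + 22889) - 254752 = (-120649 - 65594)*((((8*1)*(-3))*(-6))*(175 - 27) + 22889) - 254752 = -186243*(((8*(-3))*(-6))*148 + 22889) - 254752 = -186243*(-24*(-6)*148 + 22889) - 254752 = -186243*(144*148 + 22889) - 254752 = -186243*(21312 + 22889) - 254752 = -186243*44201 - 254752 = -8232126843 - 254752 = -8232381595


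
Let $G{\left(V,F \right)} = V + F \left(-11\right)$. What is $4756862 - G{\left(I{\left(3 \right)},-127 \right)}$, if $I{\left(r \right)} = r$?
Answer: $4755462$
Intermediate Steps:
$G{\left(V,F \right)} = V - 11 F$
$4756862 - G{\left(I{\left(3 \right)},-127 \right)} = 4756862 - \left(3 - -1397\right) = 4756862 - \left(3 + 1397\right) = 4756862 - 1400 = 4755462$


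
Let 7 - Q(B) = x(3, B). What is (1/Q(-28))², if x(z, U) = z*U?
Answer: 1/8281 ≈ 0.00012076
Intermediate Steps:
x(z, U) = U*z
Q(B) = 7 - 3*B (Q(B) = 7 - B*3 = 7 - 3*B)
(1/Q(-28))² = (1/(7 - 3*(-28)))² = (1/(7 + 84))² = (1/91)² = 1/8281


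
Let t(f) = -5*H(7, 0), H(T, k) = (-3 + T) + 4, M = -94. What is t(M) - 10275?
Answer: -10315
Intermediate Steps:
H(T, k) = 1 + T
t(f) = -40 (t(f) = -5*(1 + 7) = -5*8 = -40)
t(M) - 10275 = -40 - 10275 = -10315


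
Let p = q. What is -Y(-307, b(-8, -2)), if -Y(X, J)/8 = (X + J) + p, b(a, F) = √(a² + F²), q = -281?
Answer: -4704 + 16*√17 ≈ -4638.0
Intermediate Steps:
p = -281
b(a, F) = √(F² + a²)
Y(X, J) = 2248 - 8*J - 8*X (Y(X, J) = -8*((X + J) - 281) = -8*((J + X) - 281) = -8*(-281 + J + X) = 2248 - 8*J - 8*X)
-Y(-307, b(-8, -2)) = -(2248 - 8*√((-2)² + (-8)²) - 8*(-307)) = -(2248 - 8*√(4 + 64) + 2456) = -(2248 - 16*√17 + 2456) = -(4704 - 16*√17) = -4704 + 16*√17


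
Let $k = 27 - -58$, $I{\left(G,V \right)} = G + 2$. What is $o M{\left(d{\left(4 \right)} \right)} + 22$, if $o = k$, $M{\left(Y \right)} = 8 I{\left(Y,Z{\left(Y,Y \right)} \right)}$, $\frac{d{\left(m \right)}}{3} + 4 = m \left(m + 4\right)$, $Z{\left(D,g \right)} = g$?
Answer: $58502$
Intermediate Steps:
$I{\left(G,V \right)} = 2 + G$
$d{\left(m \right)} = -12 + 3 m \left(4 + m\right)$ ($d{\left(m \right)} = -12 + 3 m \left(m + 4\right) = -12 + 3 m \left(4 + m\right)$)
$k = 85$ ($k = 27 + 58 = 85$)
$M{\left(Y \right)} = 16 + 8 Y$ ($M{\left(Y \right)} = 8 \left(2 + Y\right) = 16 + 8 Y$)
$o = 85$
$o M{\left(d{\left(4 \right)} \right)} + 22 = 85 \left(16 + 8 \left(-12 + 3 \cdot 4^{2} + 12 \cdot 4\right)\right) + 22 = 85 \left(16 + 8 \left(-12 + 3 \cdot 16 + 48\right)\right) + 22 = 85 \left(16 + 8 \left(-12 + 48 + 48\right)\right) + 22 = 85 \left(16 + 8 \cdot 84\right) + 22 = 85 \left(16 + 672\right) + 22 = 85 \cdot 688 + 22 = 58480 + 22 = 58502$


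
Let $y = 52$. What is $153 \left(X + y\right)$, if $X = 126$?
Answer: $27234$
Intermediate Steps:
$153 \left(X + y\right) = 153 \left(126 + 52\right) = 153 \cdot 178 = 27234$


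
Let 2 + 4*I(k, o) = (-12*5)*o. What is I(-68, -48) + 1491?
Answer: 4421/2 ≈ 2210.5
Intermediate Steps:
I(k, o) = -½ - 15*o (I(k, o) = -½ + ((-12*5)*o)/4 = -½ + (-60*o)/4 = -½ - 15*o)
I(-68, -48) + 1491 = (-½ - 15*(-48)) + 1491 = (-½ + 720) + 1491 = 1439/2 + 1491 = 4421/2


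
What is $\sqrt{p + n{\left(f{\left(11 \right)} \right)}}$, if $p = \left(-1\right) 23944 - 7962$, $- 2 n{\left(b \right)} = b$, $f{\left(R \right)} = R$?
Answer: $\frac{i \sqrt{127646}}{2} \approx 178.64 i$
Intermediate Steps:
$n{\left(b \right)} = - \frac{b}{2}$
$p = -31906$ ($p = -23944 - 7962 = -31906$)
$\sqrt{p + n{\left(f{\left(11 \right)} \right)}} = \sqrt{-31906 - \frac{11}{2}} = \sqrt{- \frac{63823}{2}} = \frac{i \sqrt{127646}}{2}$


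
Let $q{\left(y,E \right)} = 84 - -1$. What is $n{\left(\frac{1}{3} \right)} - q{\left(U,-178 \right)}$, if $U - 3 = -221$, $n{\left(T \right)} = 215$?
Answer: $130$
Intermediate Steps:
$U = -218$ ($U = 3 - 221 = -218$)
$q{\left(y,E \right)} = 85$ ($q{\left(y,E \right)} = 84 + 1 = 85$)
$n{\left(\frac{1}{3} \right)} - q{\left(U,-178 \right)} = 215 - 85 = 130$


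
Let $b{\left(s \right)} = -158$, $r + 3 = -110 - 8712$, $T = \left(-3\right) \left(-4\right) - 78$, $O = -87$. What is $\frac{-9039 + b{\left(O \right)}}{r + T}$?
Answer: $\frac{541}{523} \approx 1.0344$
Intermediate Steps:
$T = -66$ ($T = 12 - 78 = -66$)
$r = -8825$ ($r = -3 - 8822 = -8825$)
$\frac{-9039 + b{\left(O \right)}}{r + T} = \frac{-9039 - 158}{-8825 - 66} = - \frac{9197}{-8891} = \left(-9197\right) \left(- \frac{1}{8891}\right) = \frac{541}{523}$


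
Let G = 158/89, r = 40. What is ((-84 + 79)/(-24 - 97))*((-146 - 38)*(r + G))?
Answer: -310960/979 ≈ -317.63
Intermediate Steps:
G = 158/89 (G = 158*(1/89) = 158/89 ≈ 1.7753)
((-84 + 79)/(-24 - 97))*((-146 - 38)*(r + G)) = ((-84 + 79)/(-24 - 97))*((-146 - 38)*(40 + 158/89)) = (-5/(-121))*(-184*3718/89) = -5*(-1/121)*(-684112/89) = (5/121)*(-684112/89) = -310960/979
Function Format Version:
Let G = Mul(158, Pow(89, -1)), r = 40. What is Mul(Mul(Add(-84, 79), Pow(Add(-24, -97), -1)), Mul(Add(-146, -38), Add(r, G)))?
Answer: Rational(-310960, 979) ≈ -317.63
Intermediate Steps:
G = Rational(158, 89) (G = Mul(158, Rational(1, 89)) = Rational(158, 89) ≈ 1.7753)
Mul(Mul(Add(-84, 79), Pow(Add(-24, -97), -1)), Mul(Add(-146, -38), Add(r, G))) = Mul(Mul(Add(-84, 79), Pow(Add(-24, -97), -1)), Mul(Add(-146, -38), Add(40, Rational(158, 89)))) = Mul(Mul(-5, Pow(-121, -1)), Mul(-184, Rational(3718, 89))) = Mul(Mul(-5, Rational(-1, 121)), Rational(-684112, 89)) = Mul(Rational(5, 121), Rational(-684112, 89)) = Rational(-310960, 979)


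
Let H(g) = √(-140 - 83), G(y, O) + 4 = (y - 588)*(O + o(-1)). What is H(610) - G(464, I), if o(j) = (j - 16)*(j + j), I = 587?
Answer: 77008 + I*√223 ≈ 77008.0 + 14.933*I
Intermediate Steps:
o(j) = 2*j*(-16 + j) (o(j) = (-16 + j)*(2*j) = 2*j*(-16 + j))
G(y, O) = -4 + (-588 + y)*(34 + O) (G(y, O) = -4 + (y - 588)*(O + 2*(-1)*(-16 - 1)) = -4 + (-588 + y)*(O + 2*(-1)*(-17)) = -4 + (-588 + y)*(O + 34) = -4 + (-588 + y)*(34 + O))
H(g) = I*√223 (H(g) = √(-223) = I*√223)
H(610) - G(464, I) = I*√223 - (-19996 - 588*587 + 34*464 + 587*464) = I*√223 - (-19996 - 345156 + 15776 + 272368) = I*√223 - 1*(-77008) = I*√223 + 77008 = 77008 + I*√223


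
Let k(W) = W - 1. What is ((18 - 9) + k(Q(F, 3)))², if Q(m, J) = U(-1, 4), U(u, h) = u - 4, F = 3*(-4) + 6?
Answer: 9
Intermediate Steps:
F = -6 (F = -12 + 6 = -6)
U(u, h) = -4 + u
Q(m, J) = -5 (Q(m, J) = -4 - 1 = -5)
k(W) = -1 + W
((18 - 9) + k(Q(F, 3)))² = ((18 - 9) + (-1 - 5))² = (9 - 6)² = 3² = 9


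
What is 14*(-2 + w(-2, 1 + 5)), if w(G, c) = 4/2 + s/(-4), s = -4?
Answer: 14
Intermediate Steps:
w(G, c) = 3 (w(G, c) = 4/2 - 4/(-4) = 4*(1/2) - 4*(-1/4) = 2 + 1 = 3)
14*(-2 + w(-2, 1 + 5)) = 14*(-2 + 3) = 14*1 = 14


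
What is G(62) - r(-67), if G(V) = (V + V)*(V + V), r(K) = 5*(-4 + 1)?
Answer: 15391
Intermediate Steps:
r(K) = -15 (r(K) = 5*(-3) = -15)
G(V) = 4*V² (G(V) = (2*V)*(2*V) = 4*V²)
G(62) - r(-67) = 4*62² - 1*(-15) = 4*3844 + 15 = 15376 + 15 = 15391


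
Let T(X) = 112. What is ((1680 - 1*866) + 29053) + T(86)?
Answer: 29979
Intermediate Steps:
((1680 - 1*866) + 29053) + T(86) = ((1680 - 1*866) + 29053) + 112 = ((1680 - 866) + 29053) + 112 = (814 + 29053) + 112 = 29867 + 112 = 29979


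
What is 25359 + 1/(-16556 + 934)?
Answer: 396158297/15622 ≈ 25359.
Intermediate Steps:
25359 + 1/(-16556 + 934) = 25359 + 1/(-15622) = 25359 - 1/15622 = 396158297/15622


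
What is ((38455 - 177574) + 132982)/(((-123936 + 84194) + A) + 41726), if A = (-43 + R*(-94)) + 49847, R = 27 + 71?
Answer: -6137/42576 ≈ -0.14414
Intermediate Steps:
R = 98
A = 40592 (A = (-43 + 98*(-94)) + 49847 = (-43 - 9212) + 49847 = -9255 + 49847 = 40592)
((38455 - 177574) + 132982)/(((-123936 + 84194) + A) + 41726) = ((38455 - 177574) + 132982)/(((-123936 + 84194) + 40592) + 41726) = (-139119 + 132982)/((-39742 + 40592) + 41726) = -6137/(850 + 41726) = -6137/42576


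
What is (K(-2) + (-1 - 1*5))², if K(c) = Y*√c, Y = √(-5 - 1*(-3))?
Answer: 64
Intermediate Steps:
Y = I*√2 (Y = √(-5 + 3) = √(-2) = I*√2 ≈ 1.4142*I)
K(c) = I*√2*√c (K(c) = (I*√2)*√c = I*√2*√c)
(K(-2) + (-1 - 1*5))² = (I*√2*√(-2) + (-1 - 1*5))² = (I*√2*(I*√2) + (-1 - 5))² = (-2 - 6)² = (-8)² = 64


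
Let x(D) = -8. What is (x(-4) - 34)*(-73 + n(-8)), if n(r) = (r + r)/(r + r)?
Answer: 3024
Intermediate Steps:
n(r) = 1 (n(r) = (2*r)/((2*r)) = (2*r)*(1/(2*r)) = 1)
(x(-4) - 34)*(-73 + n(-8)) = (-8 - 34)*(-73 + 1) = -42*(-72) = 3024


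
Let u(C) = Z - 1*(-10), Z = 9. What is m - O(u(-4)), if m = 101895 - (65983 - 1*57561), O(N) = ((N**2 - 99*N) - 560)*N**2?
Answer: 844353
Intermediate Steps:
u(C) = 19 (u(C) = 9 - 1*(-10) = 9 + 10 = 19)
O(N) = N**2*(-560 + N**2 - 99*N) (O(N) = (-560 + N**2 - 99*N)*N**2 = N**2*(-560 + N**2 - 99*N))
m = 93473 (m = 101895 - (65983 - 57561) = 101895 - 1*8422 = 101895 - 8422 = 93473)
m - O(u(-4)) = 93473 - 19**2*(-560 + 19**2 - 99*19) = 93473 - 361*(-560 + 361 - 1881) = 93473 - 361*(-2080) = 93473 - 1*(-750880) = 93473 + 750880 = 844353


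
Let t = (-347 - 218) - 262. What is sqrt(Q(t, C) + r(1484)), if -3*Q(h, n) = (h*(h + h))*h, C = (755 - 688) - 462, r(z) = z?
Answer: sqrt(3393669054)/3 ≈ 19418.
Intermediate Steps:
C = -395 (C = 67 - 462 = -395)
t = -827 (t = -565 - 262 = -827)
Q(h, n) = -2*h**3/3 (Q(h, n) = -h*(h + h)*h/3 = -h*(2*h)*h/3 = -2*h**2*h/3 = -2*h**3/3)
sqrt(Q(t, C) + r(1484)) = sqrt(-2/3*(-827)**3 + 1484) = sqrt(-2/3*(-565609283) + 1484) = sqrt(1131218566/3 + 1484) = sqrt(1131223018/3) = sqrt(3393669054)/3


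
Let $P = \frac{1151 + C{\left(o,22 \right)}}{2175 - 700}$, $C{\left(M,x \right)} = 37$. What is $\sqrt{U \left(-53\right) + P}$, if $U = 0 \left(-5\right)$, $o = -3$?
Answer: $\frac{6 \sqrt{1947}}{295} \approx 0.89745$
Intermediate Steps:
$U = 0$
$P = \frac{1188}{1475}$ ($P = \frac{1151 + 37}{2175 - 700} = \frac{1188}{1475} \approx 0.80542$)
$\sqrt{U \left(-53\right) + P} = \sqrt{0 \left(-53\right) + \frac{1188}{1475}} = \sqrt{0 + \frac{1188}{1475}} = \sqrt{\frac{1188}{1475}} = \frac{6 \sqrt{1947}}{295}$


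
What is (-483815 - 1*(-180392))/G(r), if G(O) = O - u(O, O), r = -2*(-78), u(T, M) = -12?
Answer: -101141/56 ≈ -1806.1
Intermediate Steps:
r = 156
G(O) = 12 + O (G(O) = O - 1*(-12) = O + 12 = 12 + O)
(-483815 - 1*(-180392))/G(r) = (-483815 - 1*(-180392))/(12 + 156) = (-483815 + 180392)/168 = -303423*1/168 = -101141/56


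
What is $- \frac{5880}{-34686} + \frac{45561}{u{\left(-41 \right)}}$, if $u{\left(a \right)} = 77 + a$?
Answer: $\frac{9756423}{7708} \approx 1265.8$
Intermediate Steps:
$- \frac{5880}{-34686} + \frac{45561}{u{\left(-41 \right)}} = - \frac{5880}{-34686} + \frac{45561}{77 - 41} = \left(-5880\right) \left(- \frac{1}{34686}\right) + \frac{45561}{36} = \frac{980}{5781} + 45561 \cdot \frac{1}{36} = \frac{980}{5781} + \frac{15187}{12} = \frac{9756423}{7708}$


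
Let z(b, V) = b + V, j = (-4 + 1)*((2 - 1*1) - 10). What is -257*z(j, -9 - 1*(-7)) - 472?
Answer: -6897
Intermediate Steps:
j = 27 (j = -3*((2 - 1) - 10) = -3*(1 - 10) = -3*(-9) = 27)
z(b, V) = V + b
-257*z(j, -9 - 1*(-7)) - 472 = -257*((-9 - 1*(-7)) + 27) - 472 = -257*((-9 + 7) + 27) - 472 = -257*(-2 + 27) - 472 = -257*25 - 472 = -6425 - 472 = -6897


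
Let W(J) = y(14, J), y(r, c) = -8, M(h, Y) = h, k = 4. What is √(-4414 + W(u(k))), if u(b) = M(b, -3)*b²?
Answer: I*√4422 ≈ 66.498*I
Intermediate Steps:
u(b) = b³ (u(b) = b*b² = b³)
W(J) = -8
√(-4414 + W(u(k))) = √(-4414 - 8) = √(-4422) = I*√4422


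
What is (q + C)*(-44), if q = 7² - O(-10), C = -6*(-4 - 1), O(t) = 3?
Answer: -3344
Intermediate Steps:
C = 30 (C = -6*(-5) = 30)
q = 46 (q = 7² - 1*3 = 49 - 3 = 46)
(q + C)*(-44) = (46 + 30)*(-44) = 76*(-44) = -3344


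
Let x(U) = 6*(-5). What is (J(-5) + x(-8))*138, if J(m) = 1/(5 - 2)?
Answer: -4094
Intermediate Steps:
x(U) = -30
J(m) = ⅓ (J(m) = 1/3 = ⅓)
(J(-5) + x(-8))*138 = (⅓ - 30)*138 = -89/3*138 = -4094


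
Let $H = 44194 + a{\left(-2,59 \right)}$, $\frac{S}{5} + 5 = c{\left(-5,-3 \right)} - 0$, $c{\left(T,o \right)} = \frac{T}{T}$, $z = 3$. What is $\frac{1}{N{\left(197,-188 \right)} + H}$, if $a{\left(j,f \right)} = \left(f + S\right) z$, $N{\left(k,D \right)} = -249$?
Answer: $\frac{1}{44062} \approx 2.2695 \cdot 10^{-5}$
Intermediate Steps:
$c{\left(T,o \right)} = 1$
$S = -20$ ($S = -25 + 5 \left(1 - 0\right) = -25 + 5 \left(1 + 0\right) = -25 + 5 \cdot 1 = -25 + 5 = -20$)
$a{\left(j,f \right)} = -60 + 3 f$ ($a{\left(j,f \right)} = \left(f - 20\right) 3 = \left(-20 + f\right) 3 = -60 + 3 f$)
$H = 44311$ ($H = 44194 + \left(-60 + 3 \cdot 59\right) = 44194 + \left(-60 + 177\right) = 44194 + 117 = 44311$)
$\frac{1}{N{\left(197,-188 \right)} + H} = \frac{1}{-249 + 44311} = \frac{1}{44062}$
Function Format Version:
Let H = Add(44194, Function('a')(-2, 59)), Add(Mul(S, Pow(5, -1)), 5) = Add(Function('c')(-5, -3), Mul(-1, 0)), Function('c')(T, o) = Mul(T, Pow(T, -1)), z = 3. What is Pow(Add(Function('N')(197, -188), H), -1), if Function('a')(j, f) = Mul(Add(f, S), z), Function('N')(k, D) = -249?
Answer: Rational(1, 44062) ≈ 2.2695e-5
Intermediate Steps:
Function('c')(T, o) = 1
S = -20 (S = Add(-25, Mul(5, Add(1, Mul(-1, 0)))) = Add(-25, Mul(5, Add(1, 0))) = Add(-25, Mul(5, 1)) = Add(-25, 5) = -20)
Function('a')(j, f) = Add(-60, Mul(3, f)) (Function('a')(j, f) = Mul(Add(f, -20), 3) = Mul(Add(-20, f), 3) = Add(-60, Mul(3, f)))
H = 44311 (H = Add(44194, Add(-60, Mul(3, 59))) = Add(44194, Add(-60, 177)) = Add(44194, 117) = 44311)
Pow(Add(Function('N')(197, -188), H), -1) = Pow(Add(-249, 44311), -1) = Pow(44062, -1) = Rational(1, 44062)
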